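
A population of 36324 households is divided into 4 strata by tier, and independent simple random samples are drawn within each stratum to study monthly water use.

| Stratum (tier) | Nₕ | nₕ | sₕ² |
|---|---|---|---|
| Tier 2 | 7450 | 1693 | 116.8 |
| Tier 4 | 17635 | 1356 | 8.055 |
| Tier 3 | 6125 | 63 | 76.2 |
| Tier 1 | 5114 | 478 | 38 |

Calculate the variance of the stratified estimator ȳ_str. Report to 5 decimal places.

Var(ȳ_str) = Σₕ Wₕ²(1 − fₕ)sₕ²/nₕ with Wₕ = Nₕ/N, N = 36324.
Tier 2: Wₕ = 0.20509856; term = 0.20509856²·(1 − 0.22724832)·116.8/1693 = 0.002242596.
Tier 4: Wₕ = 0.48549169; term = 0.48549169²·(1 − 0.07689254)·8.055/1356 = 0.0012924737.
Tier 3: Wₕ = 0.16862130; term = 0.16862130²·(1 − 0.01028571)·76.2/63 = 0.034036831.
Tier 1: Wₕ = 0.14078846; term = 0.14078846²·(1 − 0.09346891)·38/478 = 0.0014284746.
Sum = 0.039000375.

0.03900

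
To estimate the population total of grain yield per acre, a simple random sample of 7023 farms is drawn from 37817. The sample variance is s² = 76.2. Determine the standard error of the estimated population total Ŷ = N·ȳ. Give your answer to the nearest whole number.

Var(Ŷ) = N²·Var(ȳ) = N²·(1 − n/N)·s²/n.
f = 7023/37817 = 0.18571013; Var(ȳ) = 0.81428987·76.2/7023 = 0.0088350973.
Var(Ŷ) = 37817² · 0.0088350973 = 1.2635298 × 10^7.
SE(Ŷ) = √(1.2635298 × 10^7) = 3555.

3555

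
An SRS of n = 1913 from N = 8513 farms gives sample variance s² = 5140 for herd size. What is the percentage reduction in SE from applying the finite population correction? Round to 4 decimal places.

11.9497

f = n/N = 1913/8513 = 0.22471514.
SE_no-fpc = √(s²/n) = 1.6391703; SE_fpc = √((1−f)s²/n) = 1.4432937.
Ratio = √(1−f) = 0.88050262. Reduction = 100·(1 − 0.88050262) = 11.9497%.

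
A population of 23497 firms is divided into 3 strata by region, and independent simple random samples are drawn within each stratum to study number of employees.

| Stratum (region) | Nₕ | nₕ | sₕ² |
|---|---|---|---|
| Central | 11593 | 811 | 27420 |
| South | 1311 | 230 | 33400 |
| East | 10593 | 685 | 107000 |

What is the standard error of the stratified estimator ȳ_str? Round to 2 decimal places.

6.14

Var(ȳ_str) = Σₕ Wₕ²(1 − fₕ)sₕ²/nₕ with Wₕ = Nₕ/N, N = 23497.
Central: Wₕ = 0.49338213; term = 0.49338213²·(1 − 0.06995601)·27420/811 = 7.6545017.
South: Wₕ = 0.05579436; term = 0.05579436²·(1 − 0.17543860)·33400/230 = 0.37275389.
East: Wₕ = 0.45082351; term = 0.45082351²·(1 − 0.06466535)·107000/685 = 29.694317.
Sum = 37.721573.
SE = √(37.721573) = 6.14.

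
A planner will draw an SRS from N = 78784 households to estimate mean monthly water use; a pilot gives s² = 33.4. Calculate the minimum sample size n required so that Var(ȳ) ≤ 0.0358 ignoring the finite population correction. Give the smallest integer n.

933

Without fpc, n₀ = s²/D = 33.4/0.0358 = 932.9609.
Rounding up, n = 933.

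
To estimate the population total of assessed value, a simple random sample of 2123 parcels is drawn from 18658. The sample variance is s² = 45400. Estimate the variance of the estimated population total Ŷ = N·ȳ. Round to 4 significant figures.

Var(Ŷ) = N²·Var(ȳ) = N²·(1 − n/N)·s²/n.
f = 2123/18658 = 0.11378497; Var(ȳ) = 0.88621503·45400/2123 = 18.95156.
Var(Ŷ) = 18658² · 18.95156 = 6.5974353 × 10^9.

6.597 × 10^9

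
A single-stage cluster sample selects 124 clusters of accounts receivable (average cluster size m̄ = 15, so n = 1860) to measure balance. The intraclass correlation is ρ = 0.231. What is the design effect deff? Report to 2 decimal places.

deff = 1 + (15 − 1)·0.231 = 1 + 3.234 = 4.234.

4.23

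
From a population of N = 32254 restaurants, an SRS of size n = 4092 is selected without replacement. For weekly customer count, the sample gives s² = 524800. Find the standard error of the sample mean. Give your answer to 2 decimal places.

Under SRS without replacement, Var(ȳ) = (1 − f)·s²/n with f = n/N = 4092/32254 = 0.12686799.
Var(ȳ) = (1 − 0.12686799)·524800/4092 = 0.87313201·128.25024 = 111.97939.
SE(ȳ) = √(111.97939) = 10.58.

10.58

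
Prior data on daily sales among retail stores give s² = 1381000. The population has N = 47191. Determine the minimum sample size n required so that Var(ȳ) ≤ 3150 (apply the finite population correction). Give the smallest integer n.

435

Without fpc, n₀ = s²/D = 1381000/3150 = 438.4127.
With fpc, (1 − n/N)·s²/n ≤ D requires n ≥ n₀/(1 + n₀/N) = 438.4127/(1 + 438.4127/47191) = 434.3773.
Rounding up, n = 435.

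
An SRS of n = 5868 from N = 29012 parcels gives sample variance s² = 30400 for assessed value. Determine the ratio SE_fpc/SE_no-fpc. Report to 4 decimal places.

f = n/N = 5868/29012 = 0.20226113.
SE_no-fpc = √(s²/n) = 2.2761021; SE_fpc = √((1−f)s²/n) = 2.0329286.
Ratio = √(1−f) = 0.89316228.

0.8932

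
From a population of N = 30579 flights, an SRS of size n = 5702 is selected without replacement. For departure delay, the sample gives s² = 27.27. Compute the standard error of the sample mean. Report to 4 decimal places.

Under SRS without replacement, Var(ȳ) = (1 − f)·s²/n with f = n/N = 5702/30579 = 0.18646784.
Var(ȳ) = (1 − 0.18646784)·27.27/5702 = 0.81353216·0.0047825324 = 0.003890744.
SE(ȳ) = √(0.003890744) = 0.0624.

0.0624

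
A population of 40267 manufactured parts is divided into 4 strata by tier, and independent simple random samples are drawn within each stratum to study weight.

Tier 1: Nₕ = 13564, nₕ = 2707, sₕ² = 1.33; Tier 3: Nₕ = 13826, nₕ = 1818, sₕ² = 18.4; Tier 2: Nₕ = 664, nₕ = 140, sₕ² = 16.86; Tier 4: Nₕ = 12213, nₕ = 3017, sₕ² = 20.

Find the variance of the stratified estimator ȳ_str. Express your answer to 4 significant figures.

0.001566

Var(ȳ_str) = Σₕ Wₕ²(1 − fₕ)sₕ²/nₕ with Wₕ = Nₕ/N, N = 40267.
Tier 1: Wₕ = 0.33685152; term = 0.33685152²·(1 − 0.19957240)·1.33/2707 = 4.4623379 × 10^-5.
Tier 3: Wₕ = 0.34335808; term = 0.34335808²·(1 − 0.13149139)·18.4/1818 = 0.001036317.
Tier 2: Wₕ = 0.01648993; term = 0.01648993²·(1 − 0.21084337)·16.86/140 = 2.5842252 × 10^-5.
Tier 4: Wₕ = 0.30330047; term = 0.30330047²·(1 − 0.24703185)·20/3017 = 4.5917418 × 10^-4.
Sum = 0.0015659568.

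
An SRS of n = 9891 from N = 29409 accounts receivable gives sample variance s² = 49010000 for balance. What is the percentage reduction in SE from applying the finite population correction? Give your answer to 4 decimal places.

f = n/N = 9891/29409 = 0.33632561.
SE_no-fpc = √(s²/n) = 70.391829; SE_fpc = √((1−f)s²/n) = 57.345557.
Ratio = √(1−f) = 0.81466213. Reduction = 100·(1 − 0.81466213) = 18.5338%.

18.5338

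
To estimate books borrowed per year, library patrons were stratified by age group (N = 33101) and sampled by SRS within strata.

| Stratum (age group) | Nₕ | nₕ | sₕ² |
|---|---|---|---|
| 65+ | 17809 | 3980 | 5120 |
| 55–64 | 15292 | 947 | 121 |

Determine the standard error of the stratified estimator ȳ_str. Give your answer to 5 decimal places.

0.56102

Var(ȳ_str) = Σₕ Wₕ²(1 − fₕ)sₕ²/nₕ with Wₕ = Nₕ/N, N = 33101.
65+: Wₕ = 0.53802000; term = 0.53802000²·(1 − 0.22348251)·5120/3980 = 0.28915784.
55–64: Wₕ = 0.46198000; term = 0.46198000²·(1 − 0.06192781)·121/947 = 0.025581029.
Sum = 0.31473887.
SE = √(0.31473887) = 0.56102.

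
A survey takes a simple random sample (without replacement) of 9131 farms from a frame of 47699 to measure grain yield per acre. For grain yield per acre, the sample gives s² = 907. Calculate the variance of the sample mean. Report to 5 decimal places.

Under SRS without replacement, Var(ȳ) = (1 − f)·s²/n with f = n/N = 9131/47699 = 0.19142959.
Var(ȳ) = (1 − 0.19142959)·907/9131 = 0.80857041·0.099331946 = 0.080316872.

0.08032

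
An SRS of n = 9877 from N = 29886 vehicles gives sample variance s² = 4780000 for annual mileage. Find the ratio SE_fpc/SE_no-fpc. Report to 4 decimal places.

0.8182

f = n/N = 9877/29886 = 0.33048919.
SE_no-fpc = √(s²/n) = 21.998923; SE_fpc = √((1−f)s²/n) = 18.00032.
Ratio = √(1−f) = 0.81823640.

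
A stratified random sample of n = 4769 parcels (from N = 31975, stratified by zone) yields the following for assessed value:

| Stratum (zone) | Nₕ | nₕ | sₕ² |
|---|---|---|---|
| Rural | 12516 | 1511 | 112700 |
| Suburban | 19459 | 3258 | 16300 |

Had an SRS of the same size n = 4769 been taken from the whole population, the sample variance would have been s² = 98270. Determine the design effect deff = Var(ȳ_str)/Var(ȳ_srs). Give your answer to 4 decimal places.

Var(ȳ_str) = Σ Wₕ²(1−fₕ)sₕ²/nₕ with Wₕ = Nₕ/31975:
  Rural: (12516/31975)²·(1−1511/12516)·112700/1511 = 10.048331
  Suburban: (19459/31975)²·(1−3258/19459)·16300/3258 = 1.5426868
  → Var(ȳ_str) = 11.591018.
Var(ȳ_srs) = (1 − 4769/31975)·98270/4769 = 17.532659.
deff = 11.591018 / 17.532659 = 0.6611.

0.6611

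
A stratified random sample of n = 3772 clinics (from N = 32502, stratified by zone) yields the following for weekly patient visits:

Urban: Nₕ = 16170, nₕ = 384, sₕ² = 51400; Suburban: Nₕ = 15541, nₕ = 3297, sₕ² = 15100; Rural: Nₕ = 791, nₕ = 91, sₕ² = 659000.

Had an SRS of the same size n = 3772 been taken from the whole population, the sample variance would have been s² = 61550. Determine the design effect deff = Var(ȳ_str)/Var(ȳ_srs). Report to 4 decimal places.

Var(ȳ_str) = Σ Wₕ²(1−fₕ)sₕ²/nₕ with Wₕ = Nₕ/32502:
  Urban: (16170/32502)²·(1−384/16170)·51400/384 = 32.344008
  Suburban: (15541/32502)²·(1−3297/15541)·15100/3297 = 0.82497371
  Rural: (791/32502)²·(1−91/791)·659000/91 = 3.7957568
  → Var(ȳ_str) = 36.964739.
Var(ȳ_srs) = (1 − 3772/32502)·61550/3772 = 14.423874.
deff = 36.964739 / 14.423874 = 2.5627.

2.5627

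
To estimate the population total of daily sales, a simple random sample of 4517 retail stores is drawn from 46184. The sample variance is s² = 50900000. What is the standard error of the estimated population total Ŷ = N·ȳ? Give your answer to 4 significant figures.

Var(Ŷ) = N²·Var(ȳ) = N²·(1 − n/N)·s²/n.
f = 4517/46184 = 0.09780443; Var(ȳ) = 0.90219557·50900000/4517 = 10166.428.
Var(Ŷ) = 46184² · 10166.428 = 2.1684603 × 10^13.
SE(Ŷ) = √(2.1684603 × 10^13) = 4.657 × 10^6.

4.657 × 10^6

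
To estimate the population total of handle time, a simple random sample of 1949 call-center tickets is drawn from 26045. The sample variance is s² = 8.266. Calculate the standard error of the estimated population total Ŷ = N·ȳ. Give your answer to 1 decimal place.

Var(Ŷ) = N²·Var(ȳ) = N²·(1 − n/N)·s²/n.
f = 1949/26045 = 0.07483202; Var(ȳ) = 0.92516798·8.266/1949 = 0.0039237755.
Var(Ŷ) = 26045² · 0.0039237755 = 2.6616618 × 10^6.
SE(Ŷ) = √(2.6616618 × 10^6) = 1631.5.

1631.5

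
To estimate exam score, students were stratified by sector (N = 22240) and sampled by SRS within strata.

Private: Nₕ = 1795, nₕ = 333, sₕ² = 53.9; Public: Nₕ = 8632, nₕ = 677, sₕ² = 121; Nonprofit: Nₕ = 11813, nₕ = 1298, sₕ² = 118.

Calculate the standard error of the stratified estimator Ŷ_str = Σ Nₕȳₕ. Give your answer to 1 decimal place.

4897.9

Var(Ŷ_str) = Σₕ Nₕ²(1 − fₕ)sₕ²/nₕ.
Private: 1795²·(1 − 333/1795)·53.9/333 = 424772.47.
Public: 8632²·(1 − 677/8632)·121/677 = 1.2272932 × 10^7.
Nonprofit: 11813²·(1 − 1298/11813)·118/1298 = 1.1292154 × 10^7.
Sum = 2.3989858 × 10^7.
SE = √(2.3989858 × 10^7) = 4897.9.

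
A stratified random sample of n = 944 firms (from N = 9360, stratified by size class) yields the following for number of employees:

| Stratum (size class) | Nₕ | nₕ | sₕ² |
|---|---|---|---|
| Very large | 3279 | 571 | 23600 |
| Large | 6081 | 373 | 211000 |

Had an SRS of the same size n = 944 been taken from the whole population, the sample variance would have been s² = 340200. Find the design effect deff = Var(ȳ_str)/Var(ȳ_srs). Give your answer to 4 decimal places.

Var(ȳ_str) = Σ Wₕ²(1−fₕ)sₕ²/nₕ with Wₕ = Nₕ/9360:
  Very large: (3279/9360)²·(1−571/3279)·23600/571 = 4.1890377
  Large: (6081/9360)²·(1−373/6081)·211000/373 = 224.12014
  → Var(ȳ_str) = 228.30918.
Var(ȳ_srs) = (1 − 944/9360)·340200/944 = 324.0352.
deff = 228.30918 / 324.0352 = 0.7046.

0.7046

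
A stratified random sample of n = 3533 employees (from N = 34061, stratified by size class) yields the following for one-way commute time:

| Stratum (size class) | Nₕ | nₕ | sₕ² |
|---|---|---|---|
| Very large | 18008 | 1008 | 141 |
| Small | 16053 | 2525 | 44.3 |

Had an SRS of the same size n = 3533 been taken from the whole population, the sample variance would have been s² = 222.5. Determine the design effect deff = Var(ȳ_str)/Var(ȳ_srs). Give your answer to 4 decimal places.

Var(ȳ_str) = Σ Wₕ²(1−fₕ)sₕ²/nₕ with Wₕ = Nₕ/34061:
  Very large: (18008/34061)²·(1−1008/18008)·141/1008 = 0.036911203
  Small: (16053/34061)²·(1−2525/16053)·44.3/2525 = 0.0032841074
  → Var(ȳ_str) = 0.04019531.
Var(ȳ_srs) = (1 − 3533/34061)·222.5/3533 = 0.056445242.
deff = 0.04019531 / 0.056445242 = 0.7121.

0.7121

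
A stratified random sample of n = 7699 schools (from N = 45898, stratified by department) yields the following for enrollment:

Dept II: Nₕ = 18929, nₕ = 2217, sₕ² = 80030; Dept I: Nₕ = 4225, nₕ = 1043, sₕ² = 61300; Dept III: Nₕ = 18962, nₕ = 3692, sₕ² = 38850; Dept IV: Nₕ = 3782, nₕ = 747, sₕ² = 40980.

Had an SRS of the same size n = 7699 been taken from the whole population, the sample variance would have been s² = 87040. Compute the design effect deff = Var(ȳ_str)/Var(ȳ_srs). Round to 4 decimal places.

Var(ȳ_str) = Σ Wₕ²(1−fₕ)sₕ²/nₕ with Wₕ = Nₕ/45898:
  Dept II: (18929/45898)²·(1−2217/18929)·80030/2217 = 5.4207041
  Dept I: (4225/45898)²·(1−1043/4225)·61300/1043 = 0.37507277
  Dept III: (18962/45898)²·(1−3692/18962)·38850/3692 = 1.446322
  Dept IV: (3782/45898)²·(1−747/3782)·40980/747 = 0.29891248
  → Var(ȳ_str) = 7.5410114.
Var(ȳ_srs) = (1 − 7699/45898)·87040/7699 = 9.4089854.
deff = 7.5410114 / 9.4089854 = 0.8015.

0.8015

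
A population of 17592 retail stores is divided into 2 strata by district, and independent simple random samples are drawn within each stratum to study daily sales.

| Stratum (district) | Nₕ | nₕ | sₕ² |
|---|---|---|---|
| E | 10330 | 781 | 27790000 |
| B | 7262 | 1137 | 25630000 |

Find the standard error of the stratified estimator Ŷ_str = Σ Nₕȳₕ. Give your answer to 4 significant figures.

2.124 × 10^6

Var(Ŷ_str) = Σₕ Nₕ²(1 − fₕ)sₕ²/nₕ.
E: 10330²·(1 − 781/10330)·27790000/781 = 3.509908 × 10^12.
B: 7262²·(1 − 1137/7262)·25630000/1137 = 1.0026526 × 10^12.
Sum = 4.5125606 × 10^12.
SE = √(4.5125606 × 10^12) = 2.124 × 10^6.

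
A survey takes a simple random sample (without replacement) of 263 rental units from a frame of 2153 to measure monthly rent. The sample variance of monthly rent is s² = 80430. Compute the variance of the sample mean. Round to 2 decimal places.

Under SRS without replacement, Var(ȳ) = (1 − f)·s²/n with f = n/N = 263/2153 = 0.12215513.
Var(ȳ) = (1 − 0.12215513)·80430/263 = 0.87784487·305.81749 = 268.46031.

268.46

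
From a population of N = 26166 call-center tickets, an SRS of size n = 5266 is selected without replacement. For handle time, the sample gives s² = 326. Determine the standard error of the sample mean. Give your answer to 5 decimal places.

Under SRS without replacement, Var(ȳ) = (1 − f)·s²/n with f = n/N = 5266/26166 = 0.20125354.
Var(ȳ) = (1 − 0.20125354)·326/5266 = 0.79874646·0.06190657 = 0.049447654.
SE(ȳ) = √(0.049447654) = 0.22237.

0.22237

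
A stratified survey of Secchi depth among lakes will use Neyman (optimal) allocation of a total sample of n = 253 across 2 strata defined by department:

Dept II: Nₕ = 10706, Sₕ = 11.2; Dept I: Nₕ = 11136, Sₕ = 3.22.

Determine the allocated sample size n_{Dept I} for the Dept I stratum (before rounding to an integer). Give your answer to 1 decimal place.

58.2

Neyman allocation: nₕ = n·NₕSₕ / Σⱼ NⱼSⱼ.
Σ NⱼSⱼ = 10706·11.2 + 11136·3.22 = 155765.12.
n_{Dept I} = 253·11136·3.22 / 155765.12 = 58.2.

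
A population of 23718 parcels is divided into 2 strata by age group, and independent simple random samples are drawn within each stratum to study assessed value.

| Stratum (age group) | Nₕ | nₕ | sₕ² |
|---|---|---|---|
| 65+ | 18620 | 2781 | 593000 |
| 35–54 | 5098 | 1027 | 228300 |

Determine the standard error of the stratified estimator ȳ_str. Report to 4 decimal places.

Var(ȳ_str) = Σₕ Wₕ²(1 − fₕ)sₕ²/nₕ with Wₕ = Nₕ/N, N = 23718.
65+: Wₕ = 0.78505776; term = 0.78505776²·(1 − 0.14935553)·593000/2781 = 111.79053.
35–54: Wₕ = 0.21494224; term = 0.21494224²·(1 − 0.20145155)·228300/1027 = 8.2012542.
Sum = 119.99178.
SE = √(119.99178) = 10.9541.

10.9541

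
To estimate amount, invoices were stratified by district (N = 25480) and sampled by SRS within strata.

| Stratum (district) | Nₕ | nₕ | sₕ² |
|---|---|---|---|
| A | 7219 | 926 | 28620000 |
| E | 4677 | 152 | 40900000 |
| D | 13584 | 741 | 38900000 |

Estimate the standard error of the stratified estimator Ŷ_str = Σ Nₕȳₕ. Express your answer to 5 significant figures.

4.0320 × 10^6

Var(Ŷ_str) = Σₕ Nₕ²(1 − fₕ)sₕ²/nₕ.
A: 7219²·(1 − 926/7219)·28620000/926 = 1.4040851 × 10^12.
E: 4677²·(1 − 152/4677)·40900000/152 = 5.6946321 × 10^12.
D: 13584²·(1 − 741/13584)·38900000/741 = 9.1585253 × 10^12.
Sum = 1.6257243 × 10^13.
SE = √(1.6257243 × 10^13) = 4.0320 × 10^6.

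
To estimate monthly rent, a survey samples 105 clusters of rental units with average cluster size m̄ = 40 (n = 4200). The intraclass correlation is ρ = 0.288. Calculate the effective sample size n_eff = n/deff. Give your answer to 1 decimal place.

deff = 1 + (40 − 1)·0.288 = 1 + 11.232 = 12.232.
n_eff = 4200 / 12.232 = 343.4.

343.4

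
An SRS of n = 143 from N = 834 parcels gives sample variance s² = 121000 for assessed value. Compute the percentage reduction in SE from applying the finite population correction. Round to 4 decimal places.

8.9760

f = n/N = 143/834 = 0.17146283.
SE_no-fpc = √(s²/n) = 29.088724; SE_fpc = √((1−f)s²/n) = 26.477725.
Ratio = √(1−f) = 0.91024017. Reduction = 100·(1 − 0.91024017) = 8.9760%.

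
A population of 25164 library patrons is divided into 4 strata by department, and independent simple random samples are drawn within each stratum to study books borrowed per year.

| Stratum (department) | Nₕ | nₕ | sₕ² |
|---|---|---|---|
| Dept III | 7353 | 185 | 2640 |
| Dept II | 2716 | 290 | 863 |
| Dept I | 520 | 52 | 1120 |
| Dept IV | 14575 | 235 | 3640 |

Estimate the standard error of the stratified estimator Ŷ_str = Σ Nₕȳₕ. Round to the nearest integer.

Var(Ŷ_str) = Σₕ Nₕ²(1 − fₕ)sₕ²/nₕ.
Dept III: 7353²·(1 − 185/7353)·2640/185 = 7.521332 × 10^8.
Dept II: 2716²·(1 − 290/2716)·863/290 = 1.9608003 × 10^7.
Dept I: 520²·(1 − 52/520)·1120/52 = 5.2416 × 10^6.
Dept IV: 14575²·(1 − 235/14575)·3640/235 = 3.2373618 × 10^9.
Sum = 4.0143446 × 10^9.
SE = √(4.0143446 × 10^9) = 63359.

63359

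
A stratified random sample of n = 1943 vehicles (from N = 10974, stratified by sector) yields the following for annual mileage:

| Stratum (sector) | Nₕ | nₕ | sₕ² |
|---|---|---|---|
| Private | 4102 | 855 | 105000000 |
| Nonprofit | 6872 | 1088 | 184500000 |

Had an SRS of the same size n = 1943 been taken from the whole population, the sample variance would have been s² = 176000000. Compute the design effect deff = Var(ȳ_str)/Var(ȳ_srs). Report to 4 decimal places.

0.9330

Var(ȳ_str) = Σ Wₕ²(1−fₕ)sₕ²/nₕ with Wₕ = Nₕ/10974:
  Private: (4102/10974)²·(1−855/4102)·105000000/855 = 13582.234
  Nonprofit: (6872/10974)²·(1−1088/6872)·184500000/1088 = 55969.187
  → Var(ȳ_str) = 69551.421.
Var(ȳ_srs) = (1 − 1943/10974)·176000000/1943 = 74543.667.
deff = 69551.421 / 74543.667 = 0.9330.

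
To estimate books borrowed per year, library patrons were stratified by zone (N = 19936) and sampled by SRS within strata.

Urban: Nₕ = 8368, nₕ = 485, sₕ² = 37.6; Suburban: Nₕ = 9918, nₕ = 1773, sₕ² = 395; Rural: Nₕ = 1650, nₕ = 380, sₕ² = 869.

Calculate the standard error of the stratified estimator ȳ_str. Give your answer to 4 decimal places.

0.2650

Var(ȳ_str) = Σₕ Wₕ²(1 − fₕ)sₕ²/nₕ with Wₕ = Nₕ/N, N = 19936.
Urban: Wₕ = 0.41974318; term = 0.41974318²·(1 − 0.05795889)·37.6/485 = 0.012867176.
Suburban: Wₕ = 0.49749197; term = 0.49749197²·(1 − 0.17876588)·395/1773 = 0.045282198.
Rural: Wₕ = 0.08276485; term = 0.08276485²·(1 − 0.23030303)·869/380 = 0.012057237.
Sum = 0.070206611.
SE = √(0.070206611) = 0.2650.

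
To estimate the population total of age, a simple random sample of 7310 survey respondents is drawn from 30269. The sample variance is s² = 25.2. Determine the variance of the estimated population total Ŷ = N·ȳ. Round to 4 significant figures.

2.396 × 10^6

Var(Ŷ) = N²·Var(ȳ) = N²·(1 − n/N)·s²/n.
f = 7310/30269 = 0.24150121; Var(ȳ) = 0.75849879·25.2/7310 = 0.0026147975.
Var(Ŷ) = 30269² · 0.0026147975 = 2.3957098 × 10^6.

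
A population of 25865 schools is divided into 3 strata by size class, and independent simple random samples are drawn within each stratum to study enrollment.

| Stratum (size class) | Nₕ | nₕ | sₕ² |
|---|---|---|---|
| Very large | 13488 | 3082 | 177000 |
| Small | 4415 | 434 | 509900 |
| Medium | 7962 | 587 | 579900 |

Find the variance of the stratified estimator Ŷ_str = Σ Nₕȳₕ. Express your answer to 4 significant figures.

Var(Ŷ_str) = Σₕ Nₕ²(1 − fₕ)sₕ²/nₕ.
Very large: 13488²·(1 − 3082/13488)·177000/3082 = 8.0606861 × 10^9.
Small: 4415²·(1 − 434/4415)·509900/434 = 2.064991 × 10^10.
Medium: 7962²·(1 − 587/7962)·579900/587 = 5.8009511 × 10^10.
Sum = 8.6720107 × 10^10.

8.672 × 10^10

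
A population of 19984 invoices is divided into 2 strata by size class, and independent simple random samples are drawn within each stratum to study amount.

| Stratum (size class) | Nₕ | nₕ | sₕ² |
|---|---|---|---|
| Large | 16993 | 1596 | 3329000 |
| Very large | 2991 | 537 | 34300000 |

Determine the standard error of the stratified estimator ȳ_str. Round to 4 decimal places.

Var(ȳ_str) = Σₕ Wₕ²(1 − fₕ)sₕ²/nₕ with Wₕ = Nₕ/N, N = 19984.
Large: Wₕ = 0.85033026; term = 0.85033026²·(1 − 0.09392103)·3329000/1596 = 1366.5396.
Very large: Wₕ = 0.14966974; term = 0.14966974²·(1 − 0.17953862)·34300000/537 = 1173.9402.
Sum = 2540.4798.
SE = √(2540.4798) = 50.4032.

50.4032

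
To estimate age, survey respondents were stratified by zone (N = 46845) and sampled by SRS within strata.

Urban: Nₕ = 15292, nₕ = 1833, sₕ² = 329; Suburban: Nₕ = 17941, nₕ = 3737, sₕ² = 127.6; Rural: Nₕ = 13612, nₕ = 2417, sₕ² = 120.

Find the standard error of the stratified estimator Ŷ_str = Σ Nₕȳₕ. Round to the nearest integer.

Var(Ŷ_str) = Σₕ Nₕ²(1 − fₕ)sₕ²/nₕ.
Urban: 15292²·(1 − 1833/15292)·329/1833 = 3.6941159 × 10^7.
Suburban: 17941²·(1 − 3737/17941)·127.6/3737 = 8.7013149 × 10^6.
Rural: 13612²·(1 − 2417/13612)·120/2417 = 7.5657264 × 10^6.
Sum = 5.32082 × 10^7.
SE = √(5.32082 × 10^7) = 7294.

7294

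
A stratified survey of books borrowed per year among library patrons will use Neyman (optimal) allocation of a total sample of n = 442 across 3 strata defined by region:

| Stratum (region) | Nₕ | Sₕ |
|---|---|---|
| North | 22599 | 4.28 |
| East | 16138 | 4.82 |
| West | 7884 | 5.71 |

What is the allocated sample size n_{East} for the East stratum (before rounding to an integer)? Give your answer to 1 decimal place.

Neyman allocation: nₕ = n·NₕSₕ / Σⱼ NⱼSⱼ.
Σ NⱼSⱼ = 22599·4.28 + 16138·4.82 + 7884·5.71 = 219526.52.
n_{East} = 442·16138·4.82 / 219526.52 = 156.6.

156.6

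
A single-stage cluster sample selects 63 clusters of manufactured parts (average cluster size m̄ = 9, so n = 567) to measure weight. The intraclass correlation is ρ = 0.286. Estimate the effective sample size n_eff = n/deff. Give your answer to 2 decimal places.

deff = 1 + (9 − 1)·0.286 = 1 + 2.288 = 3.288.
n_eff = 567 / 3.288 = 172.45.

172.45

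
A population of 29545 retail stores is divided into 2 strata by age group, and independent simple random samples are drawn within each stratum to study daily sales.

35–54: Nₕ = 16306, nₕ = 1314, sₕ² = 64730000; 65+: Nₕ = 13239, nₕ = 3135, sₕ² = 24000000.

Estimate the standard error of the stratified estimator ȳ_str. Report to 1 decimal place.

Var(ȳ_str) = Σₕ Wₕ²(1 − fₕ)sₕ²/nₕ with Wₕ = Nₕ/N, N = 29545.
35–54: Wₕ = 0.55190388; term = 0.55190388²·(1 − 0.08058383)·64730000/1314 = 13795.875.
65+: Wₕ = 0.44809612; term = 0.44809612²·(1 − 0.23680036)·24000000/3135 = 1173.1518.
Sum = 14969.027.
SE = √(14969.027) = 122.3.

122.3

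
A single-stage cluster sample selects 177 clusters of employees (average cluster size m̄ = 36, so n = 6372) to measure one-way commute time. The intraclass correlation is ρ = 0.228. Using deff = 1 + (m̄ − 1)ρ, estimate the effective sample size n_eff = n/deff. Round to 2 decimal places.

709.58

deff = 1 + (36 − 1)·0.228 = 1 + 7.98 = 8.98.
n_eff = 6372 / 8.98 = 709.58.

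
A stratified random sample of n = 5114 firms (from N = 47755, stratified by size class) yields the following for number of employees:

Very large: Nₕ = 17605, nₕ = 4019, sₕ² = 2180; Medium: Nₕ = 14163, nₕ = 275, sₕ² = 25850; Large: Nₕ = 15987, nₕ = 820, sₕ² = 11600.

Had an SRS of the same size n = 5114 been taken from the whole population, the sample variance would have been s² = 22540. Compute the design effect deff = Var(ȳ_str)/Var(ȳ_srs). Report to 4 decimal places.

2.4567

Var(ȳ_str) = Σ Wₕ²(1−fₕ)sₕ²/nₕ with Wₕ = Nₕ/47755:
  Very large: (17605/47755)²·(1−4019/17605)·2180/4019 = 0.056889017
  Medium: (14163/47755)²·(1−275/14163)·25850/275 = 8.1074657
  Large: (15987/47755)²·(1−820/15987)·11600/820 = 1.5040875
  → Var(ȳ_str) = 9.6684422.
Var(ȳ_srs) = (1 − 5114/47755)·22540/5114 = 3.9355163.
deff = 9.6684422 / 3.9355163 = 2.4567.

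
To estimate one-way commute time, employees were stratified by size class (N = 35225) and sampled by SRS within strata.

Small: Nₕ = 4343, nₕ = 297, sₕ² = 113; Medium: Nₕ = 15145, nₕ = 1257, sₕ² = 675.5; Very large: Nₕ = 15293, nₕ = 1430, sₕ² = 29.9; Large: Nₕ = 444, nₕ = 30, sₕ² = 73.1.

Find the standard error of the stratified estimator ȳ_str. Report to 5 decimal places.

Var(ȳ_str) = Σₕ Wₕ²(1 − fₕ)sₕ²/nₕ with Wₕ = Nₕ/N, N = 35225.
Small: Wₕ = 0.12329312; term = 0.12329312²·(1 − 0.06838591)·113/297 = 0.0053881006.
Medium: Wₕ = 0.42995032; term = 0.42995032²·(1 − 0.08299769)·675.5/1257 = 0.091095528.
Very large: Wₕ = 0.43415188; term = 0.43415188²·(1 − 0.09350683)·29.9/1430 = 0.003572589.
Large: Wₕ = 0.01260468; term = 0.01260468²·(1 − 0.06756757)·73.1/30 = 3.6097525 × 10^-4.
Sum = 0.10041719.
SE = √(0.10041719) = 0.31689.

0.31689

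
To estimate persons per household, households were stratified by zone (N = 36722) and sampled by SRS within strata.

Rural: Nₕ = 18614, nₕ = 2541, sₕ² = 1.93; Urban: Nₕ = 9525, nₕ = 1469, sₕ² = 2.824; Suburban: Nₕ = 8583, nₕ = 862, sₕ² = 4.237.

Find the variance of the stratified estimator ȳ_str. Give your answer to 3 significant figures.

Var(ȳ_str) = Σₕ Wₕ²(1 − fₕ)sₕ²/nₕ with Wₕ = Nₕ/N, N = 36722.
Rural: Wₕ = 0.50688960; term = 0.50688960²·(1 − 0.13651015)·1.93/2541 = 1.6851426 × 10^-4.
Urban: Wₕ = 0.25938130; term = 0.25938130²·(1 − 0.15422572)·2.824/1469 = 1.0938926 × 10^-4.
Suburban: Wₕ = 0.23372910; term = 0.23372910²·(1 − 0.10043108)·4.237/862 = 2.4155232 × 10^-4.
Sum = 5.1945584 × 10^-4.

5.19 × 10^-4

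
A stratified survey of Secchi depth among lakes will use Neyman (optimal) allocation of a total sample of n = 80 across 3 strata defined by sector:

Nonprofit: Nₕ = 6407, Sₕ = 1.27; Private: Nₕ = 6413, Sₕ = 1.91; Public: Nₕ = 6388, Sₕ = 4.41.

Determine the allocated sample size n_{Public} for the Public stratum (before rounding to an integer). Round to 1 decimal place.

46.4

Neyman allocation: nₕ = n·NₕSₕ / Σⱼ NⱼSⱼ.
Σ NⱼSⱼ = 6407·1.27 + 6413·1.91 + 6388·4.41 = 48556.8.
n_{Public} = 80·6388·4.41 / 48556.8 = 46.4.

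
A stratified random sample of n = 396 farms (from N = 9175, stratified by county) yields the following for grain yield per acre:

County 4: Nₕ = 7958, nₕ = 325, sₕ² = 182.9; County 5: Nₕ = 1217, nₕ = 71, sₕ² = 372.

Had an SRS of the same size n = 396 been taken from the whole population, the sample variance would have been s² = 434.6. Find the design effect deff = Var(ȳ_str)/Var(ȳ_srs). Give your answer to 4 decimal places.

0.4694

Var(ȳ_str) = Σ Wₕ²(1−fₕ)sₕ²/nₕ with Wₕ = Nₕ/9175:
  County 4: (7958/9175)²·(1−325/7958)·182.9/325 = 0.40608542
  County 5: (1217/9175)²·(1−71/1217)·372/71 = 0.08680558
  → Var(ȳ_str) = 0.492891.
Var(ȳ_srs) = (1 − 396/9175)·434.6/396 = 1.0501069.
deff = 0.492891 / 1.0501069 = 0.4694.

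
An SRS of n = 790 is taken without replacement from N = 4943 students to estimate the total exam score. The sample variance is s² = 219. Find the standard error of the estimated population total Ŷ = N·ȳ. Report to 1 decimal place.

Var(Ŷ) = N²·Var(ȳ) = N²·(1 − n/N)·s²/n.
f = 790/4943 = 0.15982197; Var(ȳ) = 0.84017803·219/790 = 0.23291011.
Var(Ŷ) = 4943² · 0.23291011 = 5.6907507 × 10^6.
SE(Ŷ) = √(5.6907507 × 10^6) = 2385.5.

2385.5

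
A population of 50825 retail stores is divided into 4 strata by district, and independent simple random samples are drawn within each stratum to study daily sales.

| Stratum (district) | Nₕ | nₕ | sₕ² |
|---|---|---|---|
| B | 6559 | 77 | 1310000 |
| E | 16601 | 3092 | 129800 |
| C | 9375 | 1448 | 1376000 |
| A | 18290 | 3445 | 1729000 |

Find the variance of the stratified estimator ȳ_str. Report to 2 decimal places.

363.75

Var(ȳ_str) = Σₕ Wₕ²(1 − fₕ)sₕ²/nₕ with Wₕ = Nₕ/N, N = 50825.
B: Wₕ = 0.12905066; term = 0.12905066²·(1 − 0.01173959)·1310000/77 = 280.0093.
E: Wₕ = 0.32663060; term = 0.32663060²·(1 − 0.18625384)·129800/3092 = 3.6444994.
C: Wₕ = 0.18445647; term = 0.18445647²·(1 − 0.15445333)·1376000/1448 = 27.338535.
A: Wₕ = 0.35986227; term = 0.35986227²·(1 − 0.18835429)·1729000/3445 = 52.752725.
Sum = 363.74506.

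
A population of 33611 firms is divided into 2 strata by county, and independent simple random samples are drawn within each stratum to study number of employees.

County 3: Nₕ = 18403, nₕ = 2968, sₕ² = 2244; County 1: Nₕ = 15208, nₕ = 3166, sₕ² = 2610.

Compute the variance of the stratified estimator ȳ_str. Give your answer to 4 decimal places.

0.3237

Var(ȳ_str) = Σₕ Wₕ²(1 − fₕ)sₕ²/nₕ with Wₕ = Nₕ/N, N = 33611.
County 3: Wₕ = 0.54752908; term = 0.54752908²·(1 − 0.16127805)·2244/2968 = 0.19010404.
County 1: Wₕ = 0.45247092; term = 0.45247092²·(1 − 0.20817991)·2610/3166 = 0.1336403.
Sum = 0.32374434.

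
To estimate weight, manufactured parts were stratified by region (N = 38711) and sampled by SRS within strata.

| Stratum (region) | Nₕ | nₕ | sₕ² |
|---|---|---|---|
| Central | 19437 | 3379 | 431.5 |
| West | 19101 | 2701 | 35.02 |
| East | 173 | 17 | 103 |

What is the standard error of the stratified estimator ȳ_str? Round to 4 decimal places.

Var(ȳ_str) = Σₕ Wₕ²(1 − fₕ)sₕ²/nₕ with Wₕ = Nₕ/N, N = 38711.
Central: Wₕ = 0.50210534; term = 0.50210534²·(1 − 0.17384370)·431.5/3379 = 0.026597726.
West: Wₕ = 0.49342564; term = 0.49342564²·(1 − 0.14140621)·35.02/2701 = 0.0027103335.
East: Wₕ = 0.00446901; term = 0.00446901²·(1 − 0.09826590)·103/17 = 1.0911645 × 10^-4.
Sum = 0.029417176.
SE = √(0.029417176) = 0.1715.

0.1715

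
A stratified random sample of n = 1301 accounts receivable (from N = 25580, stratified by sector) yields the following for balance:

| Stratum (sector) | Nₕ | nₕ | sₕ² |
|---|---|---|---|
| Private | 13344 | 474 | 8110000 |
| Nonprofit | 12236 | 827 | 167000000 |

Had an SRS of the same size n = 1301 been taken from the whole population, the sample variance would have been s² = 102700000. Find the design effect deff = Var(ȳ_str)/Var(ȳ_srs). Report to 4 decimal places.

Var(ȳ_str) = Σ Wₕ²(1−fₕ)sₕ²/nₕ with Wₕ = Nₕ/25580:
  Private: (13344/25580)²·(1−474/13344)·8110000/474 = 4490.617
  Nonprofit: (12236/25580)²·(1−827/12236)·167000000/827 = 43082.106
  → Var(ȳ_str) = 47572.723.
Var(ȳ_srs) = (1 − 1301/25580)·102700000/1301 = 74924.422.
deff = 47572.723 / 74924.422 = 0.6349.

0.6349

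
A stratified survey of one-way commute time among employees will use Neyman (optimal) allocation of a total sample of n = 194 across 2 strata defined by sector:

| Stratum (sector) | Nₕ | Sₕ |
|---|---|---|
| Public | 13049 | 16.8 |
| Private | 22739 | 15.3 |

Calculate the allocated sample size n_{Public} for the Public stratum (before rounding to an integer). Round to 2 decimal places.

74.99

Neyman allocation: nₕ = n·NₕSₕ / Σⱼ NⱼSⱼ.
Σ NⱼSⱼ = 13049·16.8 + 22739·15.3 = 567129.9.
n_{Public} = 194·13049·16.8 / 567129.9 = 74.99.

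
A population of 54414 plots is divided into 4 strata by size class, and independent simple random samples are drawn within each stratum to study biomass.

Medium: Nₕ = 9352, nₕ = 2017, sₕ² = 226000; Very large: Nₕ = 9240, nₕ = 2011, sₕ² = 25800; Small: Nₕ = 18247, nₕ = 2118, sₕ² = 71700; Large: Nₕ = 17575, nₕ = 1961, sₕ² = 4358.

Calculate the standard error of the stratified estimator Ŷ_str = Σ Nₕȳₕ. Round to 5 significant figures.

Var(Ŷ_str) = Σₕ Nₕ²(1 − fₕ)sₕ²/nₕ.
Medium: 9352²·(1 − 2017/9352)·226000/2017 = 7.6861199 × 10^9.
Very large: 9240²·(1 − 2011/9240)·25800/2011 = 8.5695463 × 10^8.
Small: 18247²·(1 − 2118/18247)·71700/2118 = 9.9630455 × 10^9.
Large: 17575²·(1 − 1961/17575)·4358/1961 = 6.0984454 × 10^8.
Sum = 1.9115965 × 10^10.
SE = √(1.9115965 × 10^10) = 138260.

138260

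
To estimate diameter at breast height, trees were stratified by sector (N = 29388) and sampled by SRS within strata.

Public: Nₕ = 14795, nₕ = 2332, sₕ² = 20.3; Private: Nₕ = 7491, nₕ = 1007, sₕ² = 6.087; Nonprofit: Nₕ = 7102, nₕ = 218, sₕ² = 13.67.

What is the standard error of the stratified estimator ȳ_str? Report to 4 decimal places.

0.0758

Var(ȳ_str) = Σₕ Wₕ²(1 − fₕ)sₕ²/nₕ with Wₕ = Nₕ/N, N = 29388.
Public: Wₕ = 0.50343678; term = 0.50343678²·(1 − 0.15762082)·20.3/2332 = 0.0018585104.
Private: Wₕ = 0.25489996; term = 0.25489996²·(1 − 0.13442798)·6.087/1007 = 3.3995119 × 10^-4.
Nonprofit: Wₕ = 0.24166326; term = 0.24166326²·(1 − 0.03069558)·13.67/218 = 0.003549715.
Sum = 0.0057481766.
SE = √(0.0057481766) = 0.0758.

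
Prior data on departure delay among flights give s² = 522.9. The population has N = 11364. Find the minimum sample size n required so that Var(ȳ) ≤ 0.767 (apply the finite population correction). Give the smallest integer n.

644

Without fpc, n₀ = s²/D = 522.9/0.767 = 681.7471.
With fpc, (1 − n/N)·s²/n ≤ D requires n ≥ n₀/(1 + n₀/N) = 681.7471/(1 + 681.7471/11364) = 643.1626.
Rounding up, n = 644.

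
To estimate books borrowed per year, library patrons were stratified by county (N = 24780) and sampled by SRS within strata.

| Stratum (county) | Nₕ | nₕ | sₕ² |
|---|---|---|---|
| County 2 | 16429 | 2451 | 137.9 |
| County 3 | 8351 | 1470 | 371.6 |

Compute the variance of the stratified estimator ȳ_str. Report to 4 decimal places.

Var(ȳ_str) = Σₕ Wₕ²(1 − fₕ)sₕ²/nₕ with Wₕ = Nₕ/N, N = 24780.
County 2: Wₕ = 0.66299435; term = 0.66299435²·(1 − 0.14918741)·137.9/2451 = 0.021041394.
County 3: Wₕ = 0.33700565; term = 0.33700565²·(1 − 0.17602682)·371.6/1470 = 0.023656245.
Sum = 0.044697639.

0.0447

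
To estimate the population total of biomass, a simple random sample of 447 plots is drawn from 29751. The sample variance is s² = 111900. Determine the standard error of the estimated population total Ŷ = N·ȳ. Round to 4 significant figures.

Var(Ŷ) = N²·Var(ȳ) = N²·(1 − n/N)·s²/n.
f = 447/29751 = 0.01502471; Var(ȳ) = 0.98497529·111900/447 = 246.57435.
Var(Ŷ) = 29751² · 246.57435 = 2.1824838 × 10^11.
SE(Ŷ) = √(2.1824838 × 10^11) = 467200.

467200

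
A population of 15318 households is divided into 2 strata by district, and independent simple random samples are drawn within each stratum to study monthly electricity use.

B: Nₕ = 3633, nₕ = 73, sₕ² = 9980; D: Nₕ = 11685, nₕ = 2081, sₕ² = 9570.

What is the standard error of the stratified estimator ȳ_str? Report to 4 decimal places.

3.1201

Var(ȳ_str) = Σₕ Wₕ²(1 − fₕ)sₕ²/nₕ with Wₕ = Nₕ/N, N = 15318.
B: Wₕ = 0.23717195; term = 0.23717195²·(1 − 0.02009359)·9980/73 = 7.5356192.
D: Wₕ = 0.76282805; term = 0.76282805²·(1 − 0.17809157)·9570/2081 = 2.1994627.
Sum = 9.7350819.
SE = √(9.7350819) = 3.1201.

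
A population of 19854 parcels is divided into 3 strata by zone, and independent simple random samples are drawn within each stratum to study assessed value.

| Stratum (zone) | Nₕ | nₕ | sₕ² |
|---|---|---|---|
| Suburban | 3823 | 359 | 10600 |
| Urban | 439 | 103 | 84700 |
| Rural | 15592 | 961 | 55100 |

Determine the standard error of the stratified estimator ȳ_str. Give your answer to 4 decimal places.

5.8721

Var(ȳ_str) = Σₕ Wₕ²(1 − fₕ)sₕ²/nₕ with Wₕ = Nₕ/N, N = 19854.
Suburban: Wₕ = 0.19255566; term = 0.19255566²·(1 − 0.09390531)·10600/359 = 0.99196777.
Urban: Wₕ = 0.02211141; term = 0.02211141²·(1 − 0.23462415)·84700/103 = 0.30771874.
Rural: Wₕ = 0.78533293; term = 0.78533293²·(1 − 0.06163417)·55100/961 = 33.182417.
Sum = 34.482104.
SE = √(34.482104) = 5.8721.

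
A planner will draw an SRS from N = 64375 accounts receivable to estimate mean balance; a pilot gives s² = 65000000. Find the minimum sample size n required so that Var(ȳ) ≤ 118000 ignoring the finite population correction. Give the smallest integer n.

Without fpc, n₀ = s²/D = 65000000/118000 = 550.8475.
Rounding up, n = 551.

551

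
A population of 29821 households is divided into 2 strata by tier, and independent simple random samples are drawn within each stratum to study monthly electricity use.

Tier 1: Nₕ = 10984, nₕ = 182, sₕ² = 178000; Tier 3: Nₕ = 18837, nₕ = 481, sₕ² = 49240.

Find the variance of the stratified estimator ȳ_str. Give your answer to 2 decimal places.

170.29

Var(ȳ_str) = Σₕ Wₕ²(1 − fₕ)sₕ²/nₕ with Wₕ = Nₕ/N, N = 29821.
Tier 1: Wₕ = 0.36833104; term = 0.36833104²·(1 − 0.01656956)·178000/182 = 130.4875.
Tier 3: Wₕ = 0.63166896; term = 0.63166896²·(1 − 0.02553485)·49240/481 = 39.803233.
Sum = 170.29073.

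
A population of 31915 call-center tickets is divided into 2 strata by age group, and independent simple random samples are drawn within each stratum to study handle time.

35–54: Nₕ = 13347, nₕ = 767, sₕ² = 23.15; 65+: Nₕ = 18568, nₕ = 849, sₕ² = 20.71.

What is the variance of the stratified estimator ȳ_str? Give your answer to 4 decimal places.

0.0129

Var(ȳ_str) = Σₕ Wₕ²(1 − fₕ)sₕ²/nₕ with Wₕ = Nₕ/N, N = 31915.
35–54: Wₕ = 0.41820461; term = 0.41820461²·(1 − 0.05746610)·23.15/767 = 0.0049754256.
65+: Wₕ = 0.58179539; term = 0.58179539²·(1 − 0.04572383)·20.71/849 = 0.0078792893.
Sum = 0.012854715.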